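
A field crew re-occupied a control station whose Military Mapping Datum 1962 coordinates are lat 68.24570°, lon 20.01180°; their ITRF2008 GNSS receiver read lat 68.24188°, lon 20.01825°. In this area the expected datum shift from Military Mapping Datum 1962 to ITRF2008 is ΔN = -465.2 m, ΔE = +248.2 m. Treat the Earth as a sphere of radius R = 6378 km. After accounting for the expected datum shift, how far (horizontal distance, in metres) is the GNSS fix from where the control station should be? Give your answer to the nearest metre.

Observed coordinate differences: Δφ = -0.00382°, Δλ = +0.00645°.
Converting to metres (1° lat = 111317 m, cos φ = 0.370627): observed ΔN = -425.2 m, observed ΔE = 266.1 m.
Subtracting the expected shift leaves a residual of -425.2 − (-465.2) = 40.0 m north and 266.1 − (248.2) = 17.9 m east.
Residual distance = √(40.0² + 17.9²) = 43.8 m.

44 m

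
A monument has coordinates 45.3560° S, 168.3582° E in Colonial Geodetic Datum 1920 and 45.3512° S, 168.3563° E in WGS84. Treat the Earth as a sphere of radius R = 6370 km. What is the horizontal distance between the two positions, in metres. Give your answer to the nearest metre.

Δφ = -45.3512° − -45.3560° = +0.0048°; Δλ = 168.3563° − 168.3582° = -0.0019°.
1° along a meridian = πR/180 = 111177 m.
ΔN = Δφ × 111177 = 533.7 m; ΔE = Δλ × 111177 × cos(-45.3560°) = -0.0019 × 111177 × 0.702700 = -148.4 m.
Distance = √(ΔE² + ΔN²) = √((-148.4)² + 533.7²) = 553.9 m.

554 m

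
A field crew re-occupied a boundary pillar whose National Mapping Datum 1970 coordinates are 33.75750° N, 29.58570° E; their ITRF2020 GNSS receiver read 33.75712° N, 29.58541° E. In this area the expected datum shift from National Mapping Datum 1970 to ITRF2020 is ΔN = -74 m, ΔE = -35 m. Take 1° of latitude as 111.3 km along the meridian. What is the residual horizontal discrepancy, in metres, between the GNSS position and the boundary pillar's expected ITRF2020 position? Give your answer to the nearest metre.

Observed coordinate differences: Δφ = -0.00038°, Δλ = -0.00029°.
Converting to metres (1° lat = 111300 m, cos φ = 0.831397): observed ΔN = -42.3 m, observed ΔE = -26.8 m.
Subtracting the expected shift leaves a residual of -42.3 − (-74) = 31.7 m north and -26.8 − (-35) = 8.2 m east.
Residual distance = √(31.7² + 8.2²) = 32.7 m.

33 m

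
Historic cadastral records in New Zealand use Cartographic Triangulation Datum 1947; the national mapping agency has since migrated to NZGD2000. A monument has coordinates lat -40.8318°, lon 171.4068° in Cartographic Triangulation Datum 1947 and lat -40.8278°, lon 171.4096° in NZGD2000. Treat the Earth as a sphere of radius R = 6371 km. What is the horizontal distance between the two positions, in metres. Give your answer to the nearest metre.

503 m

Δφ = -40.8278° − -40.8318° = +0.0040°; Δλ = 171.4096° − 171.4068° = +0.0028°.
1° along a meridian = πR/180 = 111195 m.
ΔN = Δφ × 111195 = 444.8 m; ΔE = Δλ × 111195 × cos(-40.8318°) = +0.0028 × 111195 × 0.756632 = 235.6 m.
Distance = √(ΔE² + ΔN²) = √(235.6² + 444.8²) = 503.3 m.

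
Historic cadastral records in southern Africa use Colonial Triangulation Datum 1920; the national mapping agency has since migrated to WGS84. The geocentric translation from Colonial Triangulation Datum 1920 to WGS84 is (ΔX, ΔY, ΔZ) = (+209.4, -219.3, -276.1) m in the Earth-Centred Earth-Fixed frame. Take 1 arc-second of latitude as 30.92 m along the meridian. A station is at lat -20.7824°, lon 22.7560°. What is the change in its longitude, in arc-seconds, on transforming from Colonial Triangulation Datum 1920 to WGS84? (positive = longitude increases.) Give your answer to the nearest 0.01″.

sin φ = -0.354820, cos φ = 0.934935, sin λ = 0.386808, cos λ = 0.922160.
East component: ΔE = −sin λ·ΔX + cos λ·ΔY = −(0.386808)(209.4) + (0.922160)(-219.3) = -283.23 m.
1° of latitude spans 3600 × 30.92 = 111312 m; at latitude φ, 1° of longitude spans that × cos φ = 104069.5 m, so Δλ = -283.23 / 104069.5 × 3600 = -9.797″.

Δλ = -9.80″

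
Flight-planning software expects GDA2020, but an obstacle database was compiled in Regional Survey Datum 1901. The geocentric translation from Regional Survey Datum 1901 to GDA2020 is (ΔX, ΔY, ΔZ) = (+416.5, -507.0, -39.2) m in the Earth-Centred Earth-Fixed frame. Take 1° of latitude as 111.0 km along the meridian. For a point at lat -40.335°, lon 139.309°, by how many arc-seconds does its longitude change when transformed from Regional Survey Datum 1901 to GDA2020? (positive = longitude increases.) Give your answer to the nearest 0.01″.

sin φ = -0.647256, cos φ = 0.762273, sin λ = 0.651979, cos λ = -0.758237.
East component: ΔE = −sin λ·ΔX + cos λ·ΔY = −(0.651979)(416.5) + (-0.758237)(-507.0) = 112.88 m.
1° of latitude spans 111000 m; at latitude φ, 1° of longitude spans that × cos φ = 84612.3 m, so Δλ = 112.88 / 84612.3 × 3600 = 4.803″.

Δλ = 4.80″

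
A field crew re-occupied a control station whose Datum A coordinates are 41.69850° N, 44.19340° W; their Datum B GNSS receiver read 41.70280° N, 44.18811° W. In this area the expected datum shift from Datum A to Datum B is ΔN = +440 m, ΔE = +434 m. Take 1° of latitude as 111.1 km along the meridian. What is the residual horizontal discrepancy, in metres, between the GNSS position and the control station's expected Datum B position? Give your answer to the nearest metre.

Observed coordinate differences: Δφ = +0.00430°, Δλ = +0.00529°.
Converting to metres (1° lat = 111100 m, cos φ = 0.746656): observed ΔN = 477.7 m, observed ΔE = 438.8 m.
Subtracting the expected shift leaves a residual of 477.7 − (440) = 37.7 m north and 438.8 − (434) = 4.8 m east.
Residual distance = √(37.7² + 4.8²) = 38.0 m.

38 m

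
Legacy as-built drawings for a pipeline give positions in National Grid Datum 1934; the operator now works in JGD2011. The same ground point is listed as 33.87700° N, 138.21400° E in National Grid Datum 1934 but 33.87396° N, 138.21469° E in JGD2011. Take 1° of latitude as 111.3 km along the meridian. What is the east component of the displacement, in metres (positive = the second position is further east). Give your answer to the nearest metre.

ΔE = 64 m

Δφ = 33.87396° − 33.87700° = -0.00304°; Δλ = 138.21469° − 138.21400° = +0.00069°.
ΔN = Δφ × 111300 = -338.4 m; ΔE = Δλ × 111300 × cos(33.87700°) = +0.00069 × 111300 × 0.830236 = 63.8 m.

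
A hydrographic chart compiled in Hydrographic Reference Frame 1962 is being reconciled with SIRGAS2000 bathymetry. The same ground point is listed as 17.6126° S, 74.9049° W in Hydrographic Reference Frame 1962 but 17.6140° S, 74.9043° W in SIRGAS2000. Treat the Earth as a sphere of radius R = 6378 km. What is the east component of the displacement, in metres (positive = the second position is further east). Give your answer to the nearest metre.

ΔE = 64 m

Δφ = -17.6140° − -17.6126° = -0.0014°; Δλ = -74.9043° − -74.9049° = +0.0006°.
1° along a meridian = πR/180 = 111317 m.
ΔN = Δφ × 111317 = -155.8 m; ΔE = Δλ × 111317 × cos(-17.6126°) = +0.0006 × 111317 × 0.953124 = 63.7 m.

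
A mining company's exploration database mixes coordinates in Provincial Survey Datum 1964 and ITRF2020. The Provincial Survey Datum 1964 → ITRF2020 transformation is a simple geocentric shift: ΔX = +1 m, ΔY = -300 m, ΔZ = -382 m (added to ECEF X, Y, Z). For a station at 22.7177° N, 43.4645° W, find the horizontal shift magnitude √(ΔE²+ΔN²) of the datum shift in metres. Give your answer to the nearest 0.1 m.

483.8 m

At φ = 22.7177°, λ = -43.4645°: sin φ = 0.386191, cos φ = 0.922419, sin λ = -0.687905, cos λ = 0.725801.
ΔE = −sin λ·ΔX + cos λ·ΔY = −(-0.687905)·(1) + (0.725801)·(-300) = -217.05 m.
ΔN = −sin φ cos λ·ΔX − sin φ sin λ·ΔY + cos φ·ΔZ = −(0.386191)(0.725801)(1) − (0.386191)(-0.687905)(-300) + (0.922419)(-382) = -432.34 m.
Horizontal magnitude = √(ΔE² + ΔN²) = √((-217.05)² + (-432.34)²) = 483.77 m.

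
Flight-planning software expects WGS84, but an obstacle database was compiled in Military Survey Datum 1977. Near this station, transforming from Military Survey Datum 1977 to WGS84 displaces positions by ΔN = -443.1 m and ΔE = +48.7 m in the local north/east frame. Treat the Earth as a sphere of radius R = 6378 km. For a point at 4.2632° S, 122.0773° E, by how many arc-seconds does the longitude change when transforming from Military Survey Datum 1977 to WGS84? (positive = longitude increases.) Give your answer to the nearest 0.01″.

At latitude -4.2632°, cos φ = 0.997233.
One radian of longitude at latitude φ spans R cos φ, so Δλ = ΔE / (R cos φ) = 48.7 / (6378000 × 0.997233) = 7.6568e-06 rad = 1.579″.

Δλ = 1.58″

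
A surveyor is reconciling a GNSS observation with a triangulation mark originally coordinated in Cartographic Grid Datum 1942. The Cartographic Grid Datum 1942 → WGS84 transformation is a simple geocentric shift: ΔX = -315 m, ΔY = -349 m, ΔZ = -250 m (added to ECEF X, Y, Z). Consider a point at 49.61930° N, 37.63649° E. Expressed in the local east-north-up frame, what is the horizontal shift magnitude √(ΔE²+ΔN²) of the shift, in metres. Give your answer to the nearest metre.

208 m

At φ = 49.61930°, λ = 37.63649°: sin φ = 0.761757, cos φ = 0.647863, sin λ = 0.610650, cos λ = 0.791901.
ΔE = −sin λ·ΔX + cos λ·ΔY = −(0.610650)·(-315) + (0.791901)·(-349) = -84.02 m.
ΔN = −sin φ cos λ·ΔX − sin φ sin λ·ΔY + cos φ·ΔZ = −(0.761757)(0.791901)(-315) − (0.761757)(0.610650)(-349) + (0.647863)(-250) = 190.40 m.
Horizontal magnitude = √(ΔE² + ΔN²) = √((-84.02)² + 190.40²) = 208.11 m.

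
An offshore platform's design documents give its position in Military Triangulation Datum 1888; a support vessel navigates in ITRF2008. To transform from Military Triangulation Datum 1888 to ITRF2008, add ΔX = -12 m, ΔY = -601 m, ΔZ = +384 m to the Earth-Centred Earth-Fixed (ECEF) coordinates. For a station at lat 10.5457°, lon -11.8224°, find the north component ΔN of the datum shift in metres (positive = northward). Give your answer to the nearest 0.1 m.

The local north axis is (−sin φ cos λ, −sin φ sin λ, cos φ), giving ΔN = 2.150 − 22.536 + 377.514 = 357.13 m.

ΔN = 357.1 m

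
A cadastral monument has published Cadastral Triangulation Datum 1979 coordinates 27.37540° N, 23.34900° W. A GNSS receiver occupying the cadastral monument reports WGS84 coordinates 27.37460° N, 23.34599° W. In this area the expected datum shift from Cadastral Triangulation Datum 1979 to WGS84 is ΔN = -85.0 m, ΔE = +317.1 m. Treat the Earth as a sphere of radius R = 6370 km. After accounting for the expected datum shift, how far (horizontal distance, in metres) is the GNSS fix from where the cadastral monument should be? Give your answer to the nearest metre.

20 m

Observed coordinate differences: Δφ = -0.00080°, Δλ = +0.00301°.
Converting to metres (1° lat = 111177 m, cos φ = 0.888013): observed ΔN = -88.9 m, observed ΔE = 297.2 m.
Subtracting the expected shift leaves a residual of -88.9 − (-85.0) = -3.9 m north and 297.2 − (317.1) = -19.9 m east.
Residual distance = √((-3.9)² + (-19.9)²) = 20.3 m.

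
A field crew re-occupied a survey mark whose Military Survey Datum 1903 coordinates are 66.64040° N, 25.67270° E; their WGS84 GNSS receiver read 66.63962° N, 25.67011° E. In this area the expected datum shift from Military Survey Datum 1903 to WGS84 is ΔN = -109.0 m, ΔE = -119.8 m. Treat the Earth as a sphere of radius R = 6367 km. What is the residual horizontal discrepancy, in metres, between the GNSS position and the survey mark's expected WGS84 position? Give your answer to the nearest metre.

Observed coordinate differences: Δφ = -0.00078°, Δλ = -0.00259°.
Converting to metres (1° lat = 111125 m, cos φ = 0.396501): observed ΔN = -86.7 m, observed ΔE = -114.1 m.
Subtracting the expected shift leaves a residual of -86.7 − (-109.0) = 22.3 m north and -114.1 − (-119.8) = 5.7 m east.
Residual distance = √(22.3² + 5.7²) = 23.0 m.

23 m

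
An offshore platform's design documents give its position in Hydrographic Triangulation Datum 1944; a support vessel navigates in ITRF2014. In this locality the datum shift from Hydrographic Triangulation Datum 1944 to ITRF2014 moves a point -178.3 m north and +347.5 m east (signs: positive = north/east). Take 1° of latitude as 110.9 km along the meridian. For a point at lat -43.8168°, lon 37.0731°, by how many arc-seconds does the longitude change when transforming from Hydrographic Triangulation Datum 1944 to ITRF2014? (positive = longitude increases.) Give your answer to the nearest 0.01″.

At latitude -43.8168°, cos φ = 0.721557.
1° of longitude at this latitude = 110.9 × cos φ = 80.02 km, so Δλ = 347.5 / 80020.7 = 0.0043426° = 15.633″.

Δλ = 15.63″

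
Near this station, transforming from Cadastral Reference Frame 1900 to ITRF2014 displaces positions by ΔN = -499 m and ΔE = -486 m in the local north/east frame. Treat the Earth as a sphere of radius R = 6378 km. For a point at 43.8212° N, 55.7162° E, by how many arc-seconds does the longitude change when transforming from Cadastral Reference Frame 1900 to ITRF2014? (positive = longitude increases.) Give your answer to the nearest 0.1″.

At latitude 43.8212°, cos φ = 0.721504.
One radian of longitude at latitude φ spans R cos φ, so Δλ = ΔE / (R cos φ) = -486.0 / (6378000 × 0.721504) = -1.0561e-04 rad = -21.784″.

Δλ = -21.8″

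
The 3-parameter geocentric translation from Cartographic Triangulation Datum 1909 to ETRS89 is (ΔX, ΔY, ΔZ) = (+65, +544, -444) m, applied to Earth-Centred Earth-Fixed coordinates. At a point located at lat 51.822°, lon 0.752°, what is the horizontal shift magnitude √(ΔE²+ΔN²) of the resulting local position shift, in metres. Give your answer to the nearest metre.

636 m

The local east axis at (φ, λ) is (−sin λ, cos λ, 0), so ΔE = −sin(0.752°)·65 + cos(0.752°)·544 = 543.10 m.
The local north axis is (−sin φ cos λ, −sin φ sin λ, cos φ), giving ΔN = -51.092 − 5.612 − 274.439 = -331.14 m.
Horizontal magnitude = √(ΔE² + ΔN²) = √(543.10² + (-331.14)²) = 636.09 m.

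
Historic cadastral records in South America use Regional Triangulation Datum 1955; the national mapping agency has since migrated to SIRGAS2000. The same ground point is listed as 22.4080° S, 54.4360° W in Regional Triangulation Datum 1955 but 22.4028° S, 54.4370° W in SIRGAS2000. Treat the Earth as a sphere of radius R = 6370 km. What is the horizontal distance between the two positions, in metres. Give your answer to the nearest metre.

587 m

Δφ = -22.4028° − -22.4080° = +0.0052°; Δλ = -54.4370° − -54.4360° = -0.0010°.
1° along a meridian = πR/180 = 111177 m.
ΔN = Δφ × 111177 = 578.1 m; ΔE = Δλ × 111177 × cos(-22.4080°) = -0.0010 × 111177 × 0.924493 = -102.8 m.
Distance = √(ΔE² + ΔN²) = √((-102.8)² + 578.1²) = 587.2 m.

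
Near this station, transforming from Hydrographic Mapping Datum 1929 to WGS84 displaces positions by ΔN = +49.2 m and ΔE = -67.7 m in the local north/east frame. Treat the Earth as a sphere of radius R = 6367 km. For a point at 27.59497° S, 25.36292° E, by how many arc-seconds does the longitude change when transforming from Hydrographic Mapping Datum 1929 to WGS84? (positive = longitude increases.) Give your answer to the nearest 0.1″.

At latitude -27.59497°, cos φ = 0.886244.
One radian of longitude at latitude φ spans R cos φ, so Δλ = ΔE / (R cos φ) = -67.7 / (6367000 × 0.886244) = -1.1998e-05 rad = -2.475″.

Δλ = -2.5″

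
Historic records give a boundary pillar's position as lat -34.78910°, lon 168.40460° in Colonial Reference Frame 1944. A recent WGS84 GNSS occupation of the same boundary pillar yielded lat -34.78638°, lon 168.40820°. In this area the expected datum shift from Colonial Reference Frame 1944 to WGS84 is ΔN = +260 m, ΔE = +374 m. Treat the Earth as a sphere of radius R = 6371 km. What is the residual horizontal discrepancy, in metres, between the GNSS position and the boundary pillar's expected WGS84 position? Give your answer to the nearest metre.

Observed coordinate differences: Δφ = +0.00272°, Δλ = +0.00360°.
Converting to metres (1° lat = 111195 m, cos φ = 0.821258): observed ΔN = 302.5 m, observed ΔE = 328.8 m.
Subtracting the expected shift leaves a residual of 302.5 − (260) = 42.5 m north and 328.8 − (374) = -45.2 m east.
Residual distance = √(42.5² + (-45.2)²) = 62.0 m.

62 m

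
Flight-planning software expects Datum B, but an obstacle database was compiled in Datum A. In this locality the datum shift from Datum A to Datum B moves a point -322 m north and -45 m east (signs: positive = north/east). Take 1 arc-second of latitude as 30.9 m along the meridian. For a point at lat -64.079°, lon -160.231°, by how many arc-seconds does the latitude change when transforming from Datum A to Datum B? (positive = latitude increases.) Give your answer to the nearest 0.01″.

1″ of latitude = 30.90 m, so Δφ = -322.0 / 30.90 = -10.421″.

Δφ = -10.42″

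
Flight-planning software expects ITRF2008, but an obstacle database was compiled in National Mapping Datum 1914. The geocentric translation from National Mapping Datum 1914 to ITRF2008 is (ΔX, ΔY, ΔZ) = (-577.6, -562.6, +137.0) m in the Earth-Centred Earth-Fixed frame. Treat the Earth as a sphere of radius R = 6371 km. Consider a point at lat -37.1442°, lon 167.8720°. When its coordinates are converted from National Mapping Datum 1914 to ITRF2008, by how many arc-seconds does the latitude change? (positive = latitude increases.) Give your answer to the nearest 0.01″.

sin φ = -0.603823, cos φ = 0.797118, sin λ = 0.210096, cos λ = -0.977681.
North component: ΔN = −sin φ cos λ·ΔX − sin φ sin λ·ΔY + cos φ·ΔZ = −(-0.603823)(-0.977681)(-577.6) − (-0.603823)(0.210096)(-562.6) + (0.797118)(137.0) = 378.82 m.
1° of latitude spans πR/180 = 111195 m, so Δφ = 378.82 / 111195 × 3600 = 12.264″.

Δφ = 12.26″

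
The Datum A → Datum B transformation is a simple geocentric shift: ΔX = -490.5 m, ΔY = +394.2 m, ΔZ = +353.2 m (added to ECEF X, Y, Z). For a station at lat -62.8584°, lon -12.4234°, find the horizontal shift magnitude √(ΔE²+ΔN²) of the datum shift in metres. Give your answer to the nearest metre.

The local east axis at (φ, λ) is (−sin λ, cos λ, 0), so ΔE = −sin(-12.4234°)·(-490.5) + cos(-12.4234°)·394.2 = 279.45 m.
The local north axis is (−sin φ cos λ, −sin φ sin λ, cos φ), giving ΔN = -426.266 − 75.467 + 161.127 = -340.61 m.
Horizontal magnitude = √(ΔE² + ΔN²) = √(279.45² + (-340.61)²) = 440.57 m.

441 m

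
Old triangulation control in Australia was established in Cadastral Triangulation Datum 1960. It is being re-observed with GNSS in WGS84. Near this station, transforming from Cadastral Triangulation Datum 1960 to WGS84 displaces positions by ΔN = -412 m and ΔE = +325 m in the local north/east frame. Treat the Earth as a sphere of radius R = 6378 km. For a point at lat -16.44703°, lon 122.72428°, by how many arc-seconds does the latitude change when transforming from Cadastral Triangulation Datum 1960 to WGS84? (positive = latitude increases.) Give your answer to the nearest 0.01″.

On a sphere of radius R, 1 rad of latitude = R, so Δφ = ΔN / R = -412.0 / 6378000 = -6.4597e-05 rad = -13.324″.

Δφ = -13.32″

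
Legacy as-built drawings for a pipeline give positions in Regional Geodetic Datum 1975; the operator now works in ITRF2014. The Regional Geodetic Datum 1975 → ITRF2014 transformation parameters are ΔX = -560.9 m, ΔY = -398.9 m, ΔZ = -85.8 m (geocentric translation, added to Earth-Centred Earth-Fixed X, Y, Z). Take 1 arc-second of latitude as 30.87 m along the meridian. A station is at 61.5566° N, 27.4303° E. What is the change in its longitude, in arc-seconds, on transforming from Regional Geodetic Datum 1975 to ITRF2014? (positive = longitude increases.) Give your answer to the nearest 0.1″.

sin φ = 0.879288, cos φ = 0.476290, sin λ = 0.460669, cos λ = 0.887572.
East component: ΔE = −sin λ·ΔX + cos λ·ΔY = −(0.460669)(-560.9) + (0.887572)(-398.9) = -95.66 m.
1° of latitude spans 3600 × 30.87 = 111132 m; at latitude φ, 1° of longitude spans that × cos φ = 52931.1 m, so Δλ = -95.66 / 52931.1 × 3600 = -6.506″.

Δλ = -6.5″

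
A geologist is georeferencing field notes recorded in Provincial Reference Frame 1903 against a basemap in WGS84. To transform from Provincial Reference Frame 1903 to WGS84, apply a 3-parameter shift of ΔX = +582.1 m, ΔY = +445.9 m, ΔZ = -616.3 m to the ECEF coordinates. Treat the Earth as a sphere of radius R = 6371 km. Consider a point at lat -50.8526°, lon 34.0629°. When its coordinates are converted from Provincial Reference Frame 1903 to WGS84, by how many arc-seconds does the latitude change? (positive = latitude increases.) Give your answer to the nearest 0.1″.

sin φ = -0.775524, cos φ = 0.631318, sin λ = 0.560103, cos λ = 0.828423.
North component: ΔN = −sin φ cos λ·ΔX − sin φ sin λ·ΔY + cos φ·ΔZ = −(-0.775524)(0.828423)(582.1) − (-0.775524)(0.560103)(445.9) + (0.631318)(-616.3) = 178.58 m.
1° of latitude spans πR/180 = 111195 m, so Δφ = 178.58 / 111195 × 3600 = 5.782″.

Δφ = 5.8″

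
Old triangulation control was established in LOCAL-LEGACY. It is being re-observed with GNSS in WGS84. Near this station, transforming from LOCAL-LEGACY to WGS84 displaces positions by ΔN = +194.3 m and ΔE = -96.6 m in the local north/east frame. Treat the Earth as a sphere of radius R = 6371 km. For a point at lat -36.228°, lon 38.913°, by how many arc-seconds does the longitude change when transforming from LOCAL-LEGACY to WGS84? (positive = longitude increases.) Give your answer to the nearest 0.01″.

At latitude -36.228°, cos φ = 0.806672.
One radian of longitude at latitude φ spans R cos φ, so Δλ = ΔE / (R cos φ) = -96.6 / (6371000 × 0.806672) = -1.8796e-05 rad = -3.877″.

Δλ = -3.88″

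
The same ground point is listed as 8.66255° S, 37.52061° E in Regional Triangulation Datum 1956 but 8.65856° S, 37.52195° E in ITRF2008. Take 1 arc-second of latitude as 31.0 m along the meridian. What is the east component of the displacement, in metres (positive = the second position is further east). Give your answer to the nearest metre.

ΔE = 148 m

Δφ = -8.65856° − -8.66255° = +0.00399°; Δλ = 37.52195° − 37.52061° = +0.00134°.
1° of latitude = 3600 × 31.00 = 111600 m.
ΔN = Δφ × 111600 = 445.3 m; ΔE = Δλ × 111600 × cos(-8.66255°) = +0.00134 × 111600 × 0.988593 = 147.8 m.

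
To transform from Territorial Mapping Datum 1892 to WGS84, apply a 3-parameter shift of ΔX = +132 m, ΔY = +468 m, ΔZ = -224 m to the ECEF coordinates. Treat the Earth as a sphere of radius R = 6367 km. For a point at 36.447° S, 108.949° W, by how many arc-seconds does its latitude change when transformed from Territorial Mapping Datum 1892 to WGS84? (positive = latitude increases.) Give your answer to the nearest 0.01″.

Δφ = -15.18″

sin φ = -0.594079, cos φ = 0.804407, sin λ = -0.945808, cos λ = -0.324726.
North component: ΔN = −sin φ cos λ·ΔX − sin φ sin λ·ΔY + cos φ·ΔZ = −(-0.594079)(-0.324726)(132) − (-0.594079)(-0.945808)(468) + (0.804407)(-224) = -468.61 m.
1° of latitude spans πR/180 = 111125 m, so Δφ = -468.61 / 111125 × 3600 = -15.181″.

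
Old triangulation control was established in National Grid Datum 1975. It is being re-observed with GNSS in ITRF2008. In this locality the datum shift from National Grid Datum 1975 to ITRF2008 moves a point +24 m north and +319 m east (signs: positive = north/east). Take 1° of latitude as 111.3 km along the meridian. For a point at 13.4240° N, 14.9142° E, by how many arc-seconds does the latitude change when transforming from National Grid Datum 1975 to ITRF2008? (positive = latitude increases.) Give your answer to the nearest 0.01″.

1° of latitude = 111.3 km, so Δφ = 24.0 / 111300 = 0.0002156° = 0.776″.

Δφ = 0.78″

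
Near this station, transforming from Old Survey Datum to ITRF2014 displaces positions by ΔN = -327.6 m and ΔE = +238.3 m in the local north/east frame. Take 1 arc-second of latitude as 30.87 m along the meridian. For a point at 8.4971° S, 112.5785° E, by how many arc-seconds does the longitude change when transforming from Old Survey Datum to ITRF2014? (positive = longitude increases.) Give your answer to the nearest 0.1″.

Δλ = 7.8″

At latitude -8.4971°, cos φ = 0.989023.
1″ of longitude at this latitude = 30.87 × cos φ = 30.5312 m, so Δλ = 238.3 / 30.5312 = 7.805″.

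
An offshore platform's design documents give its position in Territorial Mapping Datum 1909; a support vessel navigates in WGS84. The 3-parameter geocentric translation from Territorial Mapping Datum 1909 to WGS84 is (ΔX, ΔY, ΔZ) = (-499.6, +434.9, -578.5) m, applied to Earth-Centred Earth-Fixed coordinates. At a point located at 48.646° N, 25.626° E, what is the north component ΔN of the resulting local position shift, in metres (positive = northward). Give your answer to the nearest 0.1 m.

At φ = 48.646°, λ = 25.626°: sin φ = 0.750642, cos φ = 0.660709, sin λ = 0.432495, cos λ = 0.901636.
ΔN = −sin φ cos λ·ΔX − sin φ sin λ·ΔY + cos φ·ΔZ = −(0.750642)(0.901636)(-499.6) − (0.750642)(0.432495)(434.9) + (0.660709)(-578.5) = -185.28 m.

ΔN = -185.3 m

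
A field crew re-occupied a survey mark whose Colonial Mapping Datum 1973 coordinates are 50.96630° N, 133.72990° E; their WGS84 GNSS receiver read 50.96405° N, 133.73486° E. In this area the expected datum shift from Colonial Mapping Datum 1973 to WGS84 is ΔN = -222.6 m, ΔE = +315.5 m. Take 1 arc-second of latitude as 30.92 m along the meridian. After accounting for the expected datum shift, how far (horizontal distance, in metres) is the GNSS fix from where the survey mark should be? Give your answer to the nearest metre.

43 m

Observed coordinate differences: Δφ = -0.00225°, Δλ = +0.00496°.
Converting to metres (1° lat = 111312 m, cos φ = 0.629777): observed ΔN = -250.5 m, observed ΔE = 347.7 m.
Subtracting the expected shift leaves a residual of -250.5 − (-222.6) = -27.9 m north and 347.7 − (315.5) = 32.2 m east.
Residual distance = √((-27.9)² + 32.2²) = 42.6 m.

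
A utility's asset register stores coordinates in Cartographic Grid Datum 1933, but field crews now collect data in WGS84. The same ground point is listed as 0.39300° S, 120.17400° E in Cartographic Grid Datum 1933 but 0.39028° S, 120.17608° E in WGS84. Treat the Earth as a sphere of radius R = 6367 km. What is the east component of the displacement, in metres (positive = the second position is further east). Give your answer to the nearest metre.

ΔE = 231 m

Δφ = -0.39028° − -0.39300° = +0.00272°; Δλ = 120.17608° − 120.17400° = +0.00208°.
1° along a meridian = πR/180 = 111125 m.
ΔN = Δφ × 111125 = 302.3 m; ΔE = Δλ × 111125 × cos(-0.39300°) = +0.00208 × 111125 × 0.999976 = 231.1 m.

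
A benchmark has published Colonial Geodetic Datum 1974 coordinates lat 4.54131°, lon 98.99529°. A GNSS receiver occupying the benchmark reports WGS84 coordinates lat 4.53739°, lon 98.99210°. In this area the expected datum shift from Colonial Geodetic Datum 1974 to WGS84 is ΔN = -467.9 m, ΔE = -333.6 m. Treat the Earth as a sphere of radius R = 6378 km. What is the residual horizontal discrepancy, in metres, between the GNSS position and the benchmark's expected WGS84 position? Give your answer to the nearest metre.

Observed coordinate differences: Δφ = -0.00392°, Δλ = -0.00319°.
Converting to metres (1° lat = 111317 m, cos φ = 0.996861): observed ΔN = -436.4 m, observed ΔE = -354.0 m.
Subtracting the expected shift leaves a residual of -436.4 − (-467.9) = 31.5 m north and -354.0 − (-333.6) = -20.4 m east.
Residual distance = √(31.5² + (-20.4)²) = 37.6 m.

38 m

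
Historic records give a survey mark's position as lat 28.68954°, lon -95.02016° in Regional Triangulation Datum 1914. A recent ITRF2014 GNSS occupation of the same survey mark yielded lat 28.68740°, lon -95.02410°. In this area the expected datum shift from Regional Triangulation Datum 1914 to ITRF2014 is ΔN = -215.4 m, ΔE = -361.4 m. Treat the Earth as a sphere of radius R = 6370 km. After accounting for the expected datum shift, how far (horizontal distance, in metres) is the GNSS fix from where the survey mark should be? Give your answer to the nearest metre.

Observed coordinate differences: Δφ = -0.00214°, Δλ = -0.00394°.
Converting to metres (1° lat = 111177 m, cos φ = 0.877234): observed ΔN = -237.9 m, observed ΔE = -384.3 m.
Subtracting the expected shift leaves a residual of -237.9 − (-215.4) = -22.5 m north and -384.3 − (-361.4) = -22.9 m east.
Residual distance = √((-22.5)² + (-22.9)²) = 32.1 m.

32 m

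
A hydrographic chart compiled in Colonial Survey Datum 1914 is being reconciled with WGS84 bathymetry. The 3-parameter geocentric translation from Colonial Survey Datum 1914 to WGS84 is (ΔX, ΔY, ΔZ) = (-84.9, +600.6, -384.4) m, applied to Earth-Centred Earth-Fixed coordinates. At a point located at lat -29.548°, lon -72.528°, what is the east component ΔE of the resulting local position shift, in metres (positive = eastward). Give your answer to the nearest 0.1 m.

ΔE = 99.3 m

The local east axis at (φ, λ) is (−sin λ, cos λ, 0), so ΔE = −sin(-72.528°)·(-84.9) + cos(-72.528°)·600.6 = 99.34 m.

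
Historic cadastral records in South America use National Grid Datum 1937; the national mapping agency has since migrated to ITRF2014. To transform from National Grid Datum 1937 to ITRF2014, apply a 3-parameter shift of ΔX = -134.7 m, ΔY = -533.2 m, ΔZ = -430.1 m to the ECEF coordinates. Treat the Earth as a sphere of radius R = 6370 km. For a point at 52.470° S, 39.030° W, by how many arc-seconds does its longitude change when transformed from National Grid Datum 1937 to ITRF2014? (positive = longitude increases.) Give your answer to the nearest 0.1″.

sin φ = -0.793034, cos φ = 0.609177, sin λ = -0.629727, cos λ = 0.776816.
East component: ΔE = −sin λ·ΔX + cos λ·ΔY = −(-0.629727)(-134.7) + (0.776816)(-533.2) = -499.02 m.
1° of latitude spans πR/180 = 111177 m; at latitude φ, 1° of longitude spans that × cos φ = 67726.7 m, so Δλ = -499.02 / 67726.7 × 3600 = -26.525″.

Δλ = -26.5″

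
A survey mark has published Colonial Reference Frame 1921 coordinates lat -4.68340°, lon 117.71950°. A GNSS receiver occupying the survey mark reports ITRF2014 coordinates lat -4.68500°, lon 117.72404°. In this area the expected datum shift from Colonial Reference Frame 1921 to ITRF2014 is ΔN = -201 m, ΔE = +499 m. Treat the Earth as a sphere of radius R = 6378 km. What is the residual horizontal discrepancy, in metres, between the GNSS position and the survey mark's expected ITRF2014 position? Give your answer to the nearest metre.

Observed coordinate differences: Δφ = -0.00160°, Δλ = +0.00454°.
Converting to metres (1° lat = 111317 m, cos φ = 0.996661): observed ΔN = -178.1 m, observed ΔE = 503.7 m.
Subtracting the expected shift leaves a residual of -178.1 − (-201) = 22.9 m north and 503.7 − (499) = 4.7 m east.
Residual distance = √(22.9² + 4.7²) = 23.4 m.

23 m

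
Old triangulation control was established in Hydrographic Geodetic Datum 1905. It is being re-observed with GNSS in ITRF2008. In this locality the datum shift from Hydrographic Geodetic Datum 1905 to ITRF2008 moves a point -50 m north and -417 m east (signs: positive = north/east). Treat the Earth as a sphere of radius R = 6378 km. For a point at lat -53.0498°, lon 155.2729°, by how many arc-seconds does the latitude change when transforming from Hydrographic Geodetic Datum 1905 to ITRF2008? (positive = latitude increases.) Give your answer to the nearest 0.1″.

Δφ = -1.6″

On a sphere of radius R, 1 rad of latitude = R, so Δφ = ΔN / R = -50.0 / 6378000 = -7.8394e-06 rad = -1.617″.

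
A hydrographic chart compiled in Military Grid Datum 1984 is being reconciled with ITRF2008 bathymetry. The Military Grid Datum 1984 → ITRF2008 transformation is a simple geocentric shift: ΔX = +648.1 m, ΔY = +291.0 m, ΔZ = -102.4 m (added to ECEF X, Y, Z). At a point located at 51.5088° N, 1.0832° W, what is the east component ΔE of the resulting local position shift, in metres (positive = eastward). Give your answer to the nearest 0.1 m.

ΔE = 303.2 m

At φ = 51.5088°, λ = -1.0832°: sin φ = 0.782704, cos φ = 0.622394, sin λ = -0.018904, cos λ = 0.999821.
ΔE = −sin λ·ΔX + cos λ·ΔY = −(-0.018904)·(648.1) + (0.999821)·(291.0) = 303.20 m.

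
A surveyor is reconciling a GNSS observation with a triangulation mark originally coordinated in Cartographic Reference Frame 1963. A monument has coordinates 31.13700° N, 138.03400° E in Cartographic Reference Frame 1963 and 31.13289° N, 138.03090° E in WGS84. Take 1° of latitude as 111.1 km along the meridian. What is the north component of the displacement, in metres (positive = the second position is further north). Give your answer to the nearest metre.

Δφ = 31.13289° − 31.13700° = -0.00411°; Δλ = 138.03090° − 138.03400° = -0.00310°.
ΔN = Δφ × 111100 = -456.6 m; ΔE = Δλ × 111100 × cos(31.13700°) = -0.00310 × 111100 × 0.855933 = -294.8 m.

ΔN = -457 m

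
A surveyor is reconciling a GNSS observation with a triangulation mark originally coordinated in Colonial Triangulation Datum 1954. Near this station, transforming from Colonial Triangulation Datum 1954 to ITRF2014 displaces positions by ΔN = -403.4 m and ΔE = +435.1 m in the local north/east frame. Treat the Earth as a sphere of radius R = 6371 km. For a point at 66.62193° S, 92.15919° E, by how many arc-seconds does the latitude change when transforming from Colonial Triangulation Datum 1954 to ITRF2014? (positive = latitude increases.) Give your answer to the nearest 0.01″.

Δφ = -13.06″

On a sphere of radius R, 1 rad of latitude = R, so Δφ = ΔN / R = -403.4 / 6371000 = -6.3318e-05 rad = -13.060″.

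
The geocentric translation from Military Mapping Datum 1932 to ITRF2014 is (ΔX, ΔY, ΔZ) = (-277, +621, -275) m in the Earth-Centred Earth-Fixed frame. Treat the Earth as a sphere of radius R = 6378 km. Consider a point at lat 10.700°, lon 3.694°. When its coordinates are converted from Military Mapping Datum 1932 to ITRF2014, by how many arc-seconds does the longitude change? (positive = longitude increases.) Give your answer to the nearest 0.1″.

Δλ = 21.0″

sin φ = 0.185667, cos φ = 0.982613, sin λ = 0.064428, cos λ = 0.997922.
East component: ΔE = −sin λ·ΔX + cos λ·ΔY = −(0.064428)(-277) + (0.997922)(621) = 637.56 m.
1° of latitude spans πR/180 = 111317 m; at latitude φ, 1° of longitude spans that × cos φ = 109381.6 m, so Δλ = 637.56 / 109381.6 × 3600 = 20.983″.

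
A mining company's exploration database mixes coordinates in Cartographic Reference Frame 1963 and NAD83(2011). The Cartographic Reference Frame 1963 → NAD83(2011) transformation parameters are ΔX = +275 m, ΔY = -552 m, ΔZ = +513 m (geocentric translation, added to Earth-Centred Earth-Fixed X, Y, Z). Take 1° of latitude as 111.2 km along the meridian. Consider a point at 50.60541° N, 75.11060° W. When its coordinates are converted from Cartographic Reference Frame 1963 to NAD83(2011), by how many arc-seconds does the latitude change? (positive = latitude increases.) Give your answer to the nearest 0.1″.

Δφ = -4.6″

sin φ = 0.772794, cos φ = 0.634658, sin λ = -0.966424, cos λ = 0.256954.
North component: ΔN = −sin φ cos λ·ΔX − sin φ sin λ·ΔY + cos φ·ΔZ = −(0.772794)(0.256954)(275) − (0.772794)(-0.966424)(-552) + (0.634658)(513) = -141.29 m.
1° of latitude spans 111200 m, so Δφ = -141.29 / 111200 × 3600 = -4.574″.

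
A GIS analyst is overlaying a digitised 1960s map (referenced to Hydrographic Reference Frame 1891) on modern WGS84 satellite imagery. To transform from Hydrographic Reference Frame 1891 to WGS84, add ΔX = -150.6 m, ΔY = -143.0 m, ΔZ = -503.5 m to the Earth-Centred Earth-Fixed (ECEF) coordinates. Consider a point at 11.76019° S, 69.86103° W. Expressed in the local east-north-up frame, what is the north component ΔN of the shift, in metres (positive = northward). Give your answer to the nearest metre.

At φ = -11.76019°, λ = -69.86103°: sin φ = -0.203816, cos φ = 0.979009, sin λ = -0.938860, cos λ = 0.344298.
ΔN = −sin φ cos λ·ΔX − sin φ sin λ·ΔY + cos φ·ΔZ = −(-0.203816)(0.344298)(-150.6) − (-0.203816)(-0.938860)(-143.0) + (0.979009)(-503.5) = -476.14 m.

ΔN = -476 m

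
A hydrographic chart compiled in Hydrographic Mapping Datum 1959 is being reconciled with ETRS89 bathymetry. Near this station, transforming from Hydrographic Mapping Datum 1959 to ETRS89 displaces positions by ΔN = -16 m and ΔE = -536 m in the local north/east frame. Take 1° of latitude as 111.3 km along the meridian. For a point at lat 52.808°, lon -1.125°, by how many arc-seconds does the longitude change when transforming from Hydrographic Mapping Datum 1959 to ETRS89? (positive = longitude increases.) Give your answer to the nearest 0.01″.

At latitude 52.808°, cos φ = 0.604488.
1° of longitude at this latitude = 111.3 × cos φ = 67.28 km, so Δλ = -536.0 / 67279.5 = -0.0079668° = -28.680″.

Δλ = -28.68″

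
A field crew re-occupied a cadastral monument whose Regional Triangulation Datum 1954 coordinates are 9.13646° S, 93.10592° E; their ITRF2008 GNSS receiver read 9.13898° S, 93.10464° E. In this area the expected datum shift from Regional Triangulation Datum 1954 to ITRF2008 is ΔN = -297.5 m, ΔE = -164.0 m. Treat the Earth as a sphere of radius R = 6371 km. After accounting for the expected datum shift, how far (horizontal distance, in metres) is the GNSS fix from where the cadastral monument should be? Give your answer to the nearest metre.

29 m

Observed coordinate differences: Δφ = -0.00252°, Δλ = -0.00128°.
Converting to metres (1° lat = 111195 m, cos φ = 0.987313): observed ΔN = -280.2 m, observed ΔE = -140.5 m.
Subtracting the expected shift leaves a residual of -280.2 − (-297.5) = 17.3 m north and -140.5 − (-164.0) = 23.5 m east.
Residual distance = √(17.3² + 23.5²) = 29.2 m.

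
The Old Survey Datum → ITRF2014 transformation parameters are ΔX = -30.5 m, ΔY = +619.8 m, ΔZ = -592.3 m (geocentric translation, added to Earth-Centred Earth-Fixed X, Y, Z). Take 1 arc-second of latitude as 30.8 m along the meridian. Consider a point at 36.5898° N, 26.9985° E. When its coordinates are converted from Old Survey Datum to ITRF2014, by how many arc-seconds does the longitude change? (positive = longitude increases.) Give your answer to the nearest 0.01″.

sin φ = 0.596082, cos φ = 0.802924, sin λ = 0.453967, cos λ = 0.891018.
East component: ΔE = −sin λ·ΔX + cos λ·ΔY = −(0.453967)(-30.5) + (0.891018)(619.8) = 566.10 m.
1° of latitude spans 3600 × 30.80 = 110880 m; at latitude φ, 1° of longitude spans that × cos φ = 89028.2 m, so Δλ = 566.10 / 89028.2 × 3600 = 22.891″.

Δλ = 22.89″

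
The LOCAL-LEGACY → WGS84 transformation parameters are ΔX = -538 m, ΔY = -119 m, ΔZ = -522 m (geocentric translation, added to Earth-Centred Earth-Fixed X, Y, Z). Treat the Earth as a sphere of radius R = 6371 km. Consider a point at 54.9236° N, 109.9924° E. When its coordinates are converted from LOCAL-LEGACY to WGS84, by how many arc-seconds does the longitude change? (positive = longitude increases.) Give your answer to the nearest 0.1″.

Δλ = 30.8″

sin φ = 0.818386, cos φ = 0.574668, sin λ = 0.939738, cos λ = -0.341895.
East component: ΔE = −sin λ·ΔX + cos λ·ΔY = −(0.939738)(-538) + (-0.341895)(-119) = 546.26 m.
1° of latitude spans πR/180 = 111195 m; at latitude φ, 1° of longitude spans that × cos φ = 63900.2 m, so Δλ = 546.26 / 63900.2 × 3600 = 30.775″.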